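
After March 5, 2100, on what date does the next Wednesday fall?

Mar 5, 2100 is a Friday.
From Friday to the next Wednesday is 5 days.
Mar 5, 2100 + 5 = Mar 10, 2100.

March 10, 2100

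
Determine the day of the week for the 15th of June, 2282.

Thursday

Doomsday rule: the anchor day for the 2200s is Friday. For year 82: 82÷12 = 6 r 10, and 10÷4 = 2, so 6+10+2 = 18.
Friday + 18 ≡ Tuesday — that's 2282's doomsday.
In June the doomsday date is Jun 6.
Jun 15 is 9 days after Jun 6; 9 mod 7 = 2, so Tuesday + 2 = Thursday.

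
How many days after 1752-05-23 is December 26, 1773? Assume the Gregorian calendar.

7887

May 23, 1752 → May 23, 1753: 365 days.
May 23, 1753 → May 23, 1754: 365 days.
May 23, 1754 → May 23, 1755: 365 days.
May 23, 1755 → May 23, 1756: 366 days (Feb 29, 1756 is in that span).
May 23, 1756 → May 23, 1757: 365 days.
May 23, 1757 → May 23, 1758: 365 days.
May 23, 1758 → May 23, 1759: 365 days.
May 23, 1759 → May 23, 1760: 366 days (Feb 29, 1760 is in that span).
May 23, 1760 → May 23, 1761: 365 days.
May 23, 1761 → May 23, 1762: 365 days.
May 23, 1762 → May 23, 1763: 365 days.
May 23, 1763 → May 23, 1764: 366 days (Feb 29, 1764 is in that span).
May 23, 1764 → May 23, 1765: 365 days.
May 23, 1765 → May 23, 1766: 365 days.
May 23, 1766 → May 23, 1767: 365 days.
May 23, 1767 → May 23, 1768: 366 days (Feb 29, 1768 is in that span).
May 23, 1768 → May 23, 1769: 365 days.
May 23, 1769 → May 23, 1770: 365 days.
May 23, 1770 → May 23, 1771: 365 days.
May 23, 1771 → May 23, 1772: 366 days (Feb 29, 1772 is in that span).
May 23, 1772 → May 23, 1773: 365 days.
May 23, 1773 → Jun 23, 1773: 31 days (May has 31).
Jun 23, 1773 → Jul 23, 1773: 30 days (June has 30).
Jul 23, 1773 → Aug 23, 1773: 31 days (July has 31).
Aug 23, 1773 → Sep 23, 1773: 31 days (August has 31).
Sep 23, 1773 → Oct 23, 1773: 30 days (September has 30).
Oct 23, 1773 → Nov 23, 1773: 31 days (October has 31).
Nov 23, 1773 → Dec 23, 1773: 30 days (November has 30).
Dec 23, 1773 → Dec 26, 1773: 3 days.
Total: 7887 days.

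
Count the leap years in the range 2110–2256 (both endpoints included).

36

Multiples of 4 in [2110,2256]: 37.
Of those, multiples of 100: 1 (not leap unless ÷400).
Multiples of 400: 0.
Leap years = 37 − 1 + 0 = 36.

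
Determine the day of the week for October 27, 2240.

Tuesday

Doomsday rule: the anchor day for the 2200s is Friday. For year 40: 40÷12 = 3 r 4, and 4÷4 = 1, so 3+4+1 = 8.
Friday + 8 ≡ Saturday — that's 2240's doomsday.
In October the doomsday date is Oct 10.
Oct 27 is 17 days after Oct 10; 17 mod 7 = 3, so Saturday + 3 = Tuesday.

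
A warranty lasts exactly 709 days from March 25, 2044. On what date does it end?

March 4, 2046

+365 (one year) → Mar 25, 2045 (344 left).
Mar has 31 days: +7 → Apr 1, 2045 (337 left).
Apr has 30 days: +30 → May 1, 2045 (307 left).
May has 31 days: +31 → Jun 1, 2045 (276 left).
Jun has 30 days: +30 → Jul 1, 2045 (246 left).
Jul has 31 days: +31 → Aug 1, 2045 (215 left).
Aug has 31 days: +31 → Sep 1, 2045 (184 left).
Sep has 30 days: +30 → Oct 1, 2045 (154 left).
Oct has 31 days: +31 → Nov 1, 2045 (123 left).
Nov has 30 days: +30 → Dec 1, 2045 (93 left).
Dec has 31 days: +31 → Jan 1, 2046 (62 left).
Jan has 31 days: +31 → Feb 1, 2046 (31 left).
Feb has 28 days: +28 → Mar 1, 2046 (3 left).
+3 → Mar 4, 2046.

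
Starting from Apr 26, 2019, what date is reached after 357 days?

April 17, 2020

Apr has 30 days: +5 → May 1, 2019 (352 left).
May has 31 days: +31 → Jun 1, 2019 (321 left).
Jun has 30 days: +30 → Jul 1, 2019 (291 left).
Jul has 31 days: +31 → Aug 1, 2019 (260 left).
Aug has 31 days: +31 → Sep 1, 2019 (229 left).
Sep has 30 days: +30 → Oct 1, 2019 (199 left).
Oct has 31 days: +31 → Nov 1, 2019 (168 left).
Nov has 30 days: +30 → Dec 1, 2019 (138 left).
Dec has 31 days: +31 → Jan 1, 2020 (107 left).
Jan has 31 days: +31 → Feb 1, 2020 (76 left).
Feb has 29 days: +29 → Mar 1, 2020 (47 left).
Mar has 31 days: +31 → Apr 1, 2020 (16 left).
+16 → Apr 17, 2020.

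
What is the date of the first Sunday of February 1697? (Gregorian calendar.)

February 3, 1697

February 1, 1697 is a Friday.
The first Sunday is therefore February 3 (2 days later).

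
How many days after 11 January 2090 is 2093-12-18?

Jan 11, 2090 → Jan 11, 2091: 365 days.
Jan 11, 2091 → Jan 11, 2092: 365 days.
Jan 11, 2092 → Jan 11, 2093: 366 days (Feb 29, 2092 is in that span).
Jan 11, 2093 → Feb 11, 2093: 31 days (January has 31).
Feb 11, 2093 → Mar 11, 2093: 28 days (February has 28).
Mar 11, 2093 → Apr 11, 2093: 31 days (March has 31).
Apr 11, 2093 → May 11, 2093: 30 days (April has 30).
May 11, 2093 → Jun 11, 2093: 31 days (May has 31).
Jun 11, 2093 → Jul 11, 2093: 30 days (June has 30).
Jul 11, 2093 → Aug 11, 2093: 31 days (July has 31).
Aug 11, 2093 → Sep 11, 2093: 31 days (August has 31).
Sep 11, 2093 → Oct 11, 2093: 30 days (September has 30).
Oct 11, 2093 → Nov 11, 2093: 31 days (October has 31).
Nov 11, 2093 → Dec 11, 2093: 30 days (November has 30).
Dec 11, 2093 → Dec 18, 2093: 7 days.
Total: 1437 days.

1437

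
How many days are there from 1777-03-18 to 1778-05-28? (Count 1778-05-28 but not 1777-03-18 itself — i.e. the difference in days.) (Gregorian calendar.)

Mar 18, 1777 → Mar 18, 1778: 365 days.
Mar 18, 1778 → Apr 18, 1778: 31 days (March has 31).
Apr 18, 1778 → May 18, 1778: 30 days (April has 30).
May 18, 1778 → May 28, 1778: 10 days.
Total: 436 days.

436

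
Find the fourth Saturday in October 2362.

October 1, 2362 is a Monday.
The first Saturday is therefore October 6 (5 days later).
The fourth Saturday is 6 + 3×7 = October 27.

October 27, 2362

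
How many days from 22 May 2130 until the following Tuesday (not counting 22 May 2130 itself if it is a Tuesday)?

May 22, 2130 is a Monday.
From Monday to the next Tuesday is 1 day.

1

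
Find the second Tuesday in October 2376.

October 1, 2376 is a Friday.
The first Tuesday is therefore October 5 (4 days later).
The second Tuesday is 5 + 1×7 = October 12.

October 12, 2376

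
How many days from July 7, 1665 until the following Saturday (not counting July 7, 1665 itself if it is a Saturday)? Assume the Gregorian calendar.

4

Jul 7, 1665 is a Tuesday.
From Tuesday to the next Saturday is 4 days.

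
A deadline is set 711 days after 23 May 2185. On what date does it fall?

May 4, 2187

+365 (one year) → May 23, 2186 (346 left).
May has 31 days: +9 → Jun 1, 2186 (337 left).
Jun has 30 days: +30 → Jul 1, 2186 (307 left).
Jul has 31 days: +31 → Aug 1, 2186 (276 left).
Aug has 31 days: +31 → Sep 1, 2186 (245 left).
Sep has 30 days: +30 → Oct 1, 2186 (215 left).
Oct has 31 days: +31 → Nov 1, 2186 (184 left).
Nov has 30 days: +30 → Dec 1, 2186 (154 left).
Dec has 31 days: +31 → Jan 1, 2187 (123 left).
Jan has 31 days: +31 → Feb 1, 2187 (92 left).
Feb has 28 days: +28 → Mar 1, 2187 (64 left).
Mar has 31 days: +31 → Apr 1, 2187 (33 left).
Apr has 30 days: +30 → May 1, 2187 (3 left).
+3 → May 4, 2187.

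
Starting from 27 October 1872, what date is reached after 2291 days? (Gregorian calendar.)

+365 (one year) → Oct 27, 1873 (1926 left).
+365 (one year) → Oct 27, 1874 (1561 left).
+365 (one year) → Oct 27, 1875 (1196 left).
+366 (one year; includes Feb 29, 1876) → Oct 27, 1876 (830 left).
+365 (one year) → Oct 27, 1877 (465 left).
+365 (one year) → Oct 27, 1878 (100 left).
Oct has 31 days: +5 → Nov 1, 1878 (95 left).
Nov has 30 days: +30 → Dec 1, 1878 (65 left).
Dec has 31 days: +31 → Jan 1, 1879 (34 left).
Jan has 31 days: +31 → Feb 1, 1879 (3 left).
+3 → Feb 4, 1879.

February 4, 1879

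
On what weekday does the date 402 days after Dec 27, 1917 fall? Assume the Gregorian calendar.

Sunday

First find the weekday of Dec 27, 1917. Doomsday rule: the anchor day for the 1900s is Wednesday. For year 17: 17÷12 = 1 r 5, and 5÷4 = 1, so 1+5+1 = 7.
Wednesday + 7 ≡ Wednesday — that's 1917's doomsday.
In December the doomsday date is Dec 12.
Dec 27 is 15 days after Dec 12; 15 mod 7 = 1, so Wednesday + 1 = Thursday.
402 mod 7 = 3, so 402 days after a Thursday is Thursday + 3 = Sunday.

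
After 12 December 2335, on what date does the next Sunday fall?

Dec 12, 2335 is a Thursday.
From Thursday to the next Sunday is 3 days.
Dec 12, 2335 + 3 = Dec 15, 2335.

December 15, 2335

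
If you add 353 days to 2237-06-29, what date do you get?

June 17, 2238

Jun has 30 days: +2 → Jul 1, 2237 (351 left).
Jul has 31 days: +31 → Aug 1, 2237 (320 left).
Aug has 31 days: +31 → Sep 1, 2237 (289 left).
Sep has 30 days: +30 → Oct 1, 2237 (259 left).
Oct has 31 days: +31 → Nov 1, 2237 (228 left).
Nov has 30 days: +30 → Dec 1, 2237 (198 left).
Dec has 31 days: +31 → Jan 1, 2238 (167 left).
Jan has 31 days: +31 → Feb 1, 2238 (136 left).
Feb has 28 days: +28 → Mar 1, 2238 (108 left).
Mar has 31 days: +31 → Apr 1, 2238 (77 left).
Apr has 30 days: +30 → May 1, 2238 (47 left).
May has 31 days: +31 → Jun 1, 2238 (16 left).
+16 → Jun 17, 2238.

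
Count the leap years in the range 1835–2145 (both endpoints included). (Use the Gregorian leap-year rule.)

Multiples of 4 in [1835,2145]: 78.
Of those, multiples of 100: 3 (not leap unless ÷400).
Multiples of 400: 1.
Leap years = 78 − 3 + 1 = 76.

76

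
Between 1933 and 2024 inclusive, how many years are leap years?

Multiples of 4 in [1933,2024]: 23.
Of those, multiples of 100: 1 (not leap unless ÷400).
Multiples of 400: 1.
Leap years = 23 − 1 + 1 = 23.

23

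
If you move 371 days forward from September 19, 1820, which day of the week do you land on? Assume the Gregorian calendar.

First find the weekday of Sep 19, 1820. Doomsday rule: the anchor day for the 1800s is Friday. For year 20: 20÷12 = 1 r 8, and 8÷4 = 2, so 1+8+2 = 11.
Friday + 11 ≡ Tuesday — that's 1820's doomsday.
In September the doomsday date is Sep 5.
Sep 19 is 14 days after Sep 5; 14 mod 7 = 0, so Tuesday + 0 = Tuesday.
371 mod 7 = 0, so 371 days after a Tuesday is Tuesday + 0 = Tuesday.

Tuesday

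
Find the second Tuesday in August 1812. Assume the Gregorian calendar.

August 1, 1812 is a Saturday.
The first Tuesday is therefore August 4 (3 days later).
The second Tuesday is 4 + 1×7 = August 11.

August 11, 1812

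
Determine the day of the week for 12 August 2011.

Friday

Doomsday rule: the anchor day for the 2000s is Tuesday. For year 11: 11÷12 = 0 r 11, and 11÷4 = 2, so 0+11+2 = 13.
Tuesday + 13 ≡ Monday — that's 2011's doomsday.
In August the doomsday date is Aug 8.
Aug 12 is 4 days after Aug 8; 4 mod 7 = 4, so Monday + 4 = Friday.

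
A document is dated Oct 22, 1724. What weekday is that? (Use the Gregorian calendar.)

Sunday

Doomsday rule: the anchor day for the 1700s is Sunday. For year 24: 24÷12 = 2 r 0, and 0÷4 = 0, so 2+0+0 = 2.
Sunday + 2 ≡ Tuesday — that's 1724's doomsday.
In October the doomsday date is Oct 10.
Oct 22 is 12 days after Oct 10; 12 mod 7 = 5, so Tuesday + 5 = Sunday.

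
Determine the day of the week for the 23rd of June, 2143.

January 1, 2143 is a Tuesday.
Jan 1, 2143 → Feb 1, 2143: 31 days (January has 31).
Feb 1, 2143 → Mar 1, 2143: 28 days (February has 28).
Mar 1, 2143 → Apr 1, 2143: 31 days (March has 31).
Apr 1, 2143 → May 1, 2143: 30 days (April has 30).
May 1, 2143 → Jun 1, 2143: 31 days (May has 31).
Jun 1, 2143 → Jun 23, 2143: 22 days.
Total: 173 days.
173 mod 7 = 5, so Tuesday + 5 = Sunday.

Sunday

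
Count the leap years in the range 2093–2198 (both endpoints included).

Multiples of 4 in [2093,2198]: 26.
Of those, multiples of 100: 1 (not leap unless ÷400).
Multiples of 400: 0.
Leap years = 26 − 1 + 0 = 25.

25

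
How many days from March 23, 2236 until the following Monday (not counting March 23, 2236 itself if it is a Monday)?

Mar 23, 2236 is a Wednesday.
From Wednesday to the next Monday is 5 days.

5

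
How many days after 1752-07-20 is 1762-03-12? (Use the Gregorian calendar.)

Jul 20, 1752 → Jul 20, 1753: 365 days.
Jul 20, 1753 → Jul 20, 1754: 365 days.
Jul 20, 1754 → Jul 20, 1755: 365 days.
Jul 20, 1755 → Jul 20, 1756: 366 days (Feb 29, 1756 is in that span).
Jul 20, 1756 → Jul 20, 1757: 365 days.
Jul 20, 1757 → Jul 20, 1758: 365 days.
Jul 20, 1758 → Jul 20, 1759: 365 days.
Jul 20, 1759 → Jul 20, 1760: 366 days (Feb 29, 1760 is in that span).
Jul 20, 1760 → Jul 20, 1761: 365 days.
Jul 20, 1761 → Aug 20, 1761: 31 days (July has 31).
Aug 20, 1761 → Sep 20, 1761: 31 days (August has 31).
Sep 20, 1761 → Oct 20, 1761: 30 days (September has 30).
Oct 20, 1761 → Nov 20, 1761: 31 days (October has 31).
Nov 20, 1761 → Dec 20, 1761: 30 days (November has 30).
Dec 20, 1761 → Jan 20, 1762: 31 days (December has 31).
Jan 20, 1762 → Feb 20, 1762: 31 days (January has 31).
Feb 20, 1762 → Mar 12, 1762: 20 days.
Total: 3522 days.

3522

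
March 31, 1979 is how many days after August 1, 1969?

3529

Aug 1, 1969 → Aug 1, 1970: 365 days.
Aug 1, 1970 → Aug 1, 1971: 365 days.
Aug 1, 1971 → Aug 1, 1972: 366 days (Feb 29, 1972 is in that span).
Aug 1, 1972 → Aug 1, 1973: 365 days.
Aug 1, 1973 → Aug 1, 1974: 365 days.
Aug 1, 1974 → Aug 1, 1975: 365 days.
Aug 1, 1975 → Aug 1, 1976: 366 days (Feb 29, 1976 is in that span).
Aug 1, 1976 → Aug 1, 1977: 365 days.
Aug 1, 1977 → Aug 1, 1978: 365 days.
Aug 1, 1978 → Sep 1, 1978: 31 days (August has 31).
Sep 1, 1978 → Oct 1, 1978: 30 days (September has 30).
Oct 1, 1978 → Nov 1, 1978: 31 days (October has 31).
Nov 1, 1978 → Dec 1, 1978: 30 days (November has 30).
Dec 1, 1978 → Jan 1, 1979: 31 days (December has 31).
Jan 1, 1979 → Feb 1, 1979: 31 days (January has 31).
Feb 1, 1979 → Mar 1, 1979: 28 days (February has 28).
Mar 1, 1979 → Mar 31, 1979: 30 days.
Total: 3529 days.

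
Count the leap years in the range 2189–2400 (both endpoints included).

Multiples of 4 in [2189,2400]: 53.
Of those, multiples of 100: 3 (not leap unless ÷400).
Multiples of 400: 1.
Leap years = 53 − 3 + 1 = 51.

51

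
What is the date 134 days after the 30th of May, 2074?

October 11, 2074

May has 31 days: +2 → Jun 1, 2074 (132 left).
Jun has 30 days: +30 → Jul 1, 2074 (102 left).
Jul has 31 days: +31 → Aug 1, 2074 (71 left).
Aug has 31 days: +31 → Sep 1, 2074 (40 left).
Sep has 30 days: +30 → Oct 1, 2074 (10 left).
+10 → Oct 11, 2074.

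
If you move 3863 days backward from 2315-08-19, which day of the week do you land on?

Aug 19, 2315 is a Thursday.
3863 mod 7 = 6, so 3863 days before a Thursday is Thursday − 6 = Friday.

Friday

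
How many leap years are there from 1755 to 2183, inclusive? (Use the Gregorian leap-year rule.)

Multiples of 4 in [1755,2183]: 107.
Of those, multiples of 100: 4 (not leap unless ÷400).
Multiples of 400: 1.
Leap years = 107 − 4 + 1 = 104.

104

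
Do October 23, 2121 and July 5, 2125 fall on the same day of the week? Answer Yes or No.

From Oct 23, 2121 to Jul 5, 2125 is 1351 days.
1351 mod 7 = 0, so they are the same weekday.
(Oct 23, 2121 is a Thursday; Jul 5, 2125 is a Thursday.)

Yes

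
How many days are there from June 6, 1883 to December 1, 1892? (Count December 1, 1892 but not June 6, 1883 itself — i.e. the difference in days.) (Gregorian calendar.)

Jun 6, 1883 → Jun 6, 1884: 366 days (Feb 29, 1884 is in that span).
Jun 6, 1884 → Jun 6, 1885: 365 days.
Jun 6, 1885 → Jun 6, 1886: 365 days.
Jun 6, 1886 → Jun 6, 1887: 365 days.
Jun 6, 1887 → Jun 6, 1888: 366 days (Feb 29, 1888 is in that span).
Jun 6, 1888 → Jun 6, 1889: 365 days.
Jun 6, 1889 → Jun 6, 1890: 365 days.
Jun 6, 1890 → Jun 6, 1891: 365 days.
Jun 6, 1891 → Jun 6, 1892: 366 days (Feb 29, 1892 is in that span).
Jun 6, 1892 → Jul 6, 1892: 30 days (June has 30).
Jul 6, 1892 → Aug 6, 1892: 31 days (July has 31).
Aug 6, 1892 → Sep 6, 1892: 31 days (August has 31).
Sep 6, 1892 → Oct 6, 1892: 30 days (September has 30).
Oct 6, 1892 → Nov 6, 1892: 31 days (October has 31).
Nov 6, 1892 → Dec 1, 1892: 25 days.
Total: 3466 days.

3466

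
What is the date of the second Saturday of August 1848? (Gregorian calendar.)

August 12, 1848

August 1, 1848 is a Tuesday.
The first Saturday is therefore August 5 (4 days later).
The second Saturday is 5 + 1×7 = August 12.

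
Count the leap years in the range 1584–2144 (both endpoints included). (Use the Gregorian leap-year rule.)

Multiples of 4 in [1584,2144]: 141.
Of those, multiples of 100: 6 (not leap unless ÷400).
Multiples of 400: 2.
Leap years = 141 − 6 + 2 = 137.

137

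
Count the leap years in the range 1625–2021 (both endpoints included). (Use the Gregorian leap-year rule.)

96

Multiples of 4 in [1625,2021]: 99.
Of those, multiples of 100: 4 (not leap unless ÷400).
Multiples of 400: 1.
Leap years = 99 − 4 + 1 = 96.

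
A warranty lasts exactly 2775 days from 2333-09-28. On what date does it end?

May 4, 2341

+365 (one year) → Sep 28, 2334 (2410 left).
+365 (one year) → Sep 28, 2335 (2045 left).
+366 (one year; includes Feb 29, 2336) → Sep 28, 2336 (1679 left).
+365 (one year) → Sep 28, 2337 (1314 left).
+365 (one year) → Sep 28, 2338 (949 left).
+365 (one year) → Sep 28, 2339 (584 left).
+366 (one year; includes Feb 29, 2340) → Sep 28, 2340 (218 left).
Sep has 30 days: +3 → Oct 1, 2340 (215 left).
Oct has 31 days: +31 → Nov 1, 2340 (184 left).
Nov has 30 days: +30 → Dec 1, 2340 (154 left).
Dec has 31 days: +31 → Jan 1, 2341 (123 left).
Jan has 31 days: +31 → Feb 1, 2341 (92 left).
Feb has 28 days: +28 → Mar 1, 2341 (64 left).
Mar has 31 days: +31 → Apr 1, 2341 (33 left).
Apr has 30 days: +30 → May 1, 2341 (3 left).
+3 → May 4, 2341.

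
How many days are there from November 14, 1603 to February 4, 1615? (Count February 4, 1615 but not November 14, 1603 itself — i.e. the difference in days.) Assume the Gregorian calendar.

4100

Nov 14, 1603 → Nov 14, 1604: 366 days (Feb 29, 1604 is in that span).
Nov 14, 1604 → Nov 14, 1605: 365 days.
Nov 14, 1605 → Nov 14, 1606: 365 days.
Nov 14, 1606 → Nov 14, 1607: 365 days.
Nov 14, 1607 → Nov 14, 1608: 366 days (Feb 29, 1608 is in that span).
Nov 14, 1608 → Nov 14, 1609: 365 days.
Nov 14, 1609 → Nov 14, 1610: 365 days.
Nov 14, 1610 → Nov 14, 1611: 365 days.
Nov 14, 1611 → Nov 14, 1612: 366 days (Feb 29, 1612 is in that span).
Nov 14, 1612 → Nov 14, 1613: 365 days.
Nov 14, 1613 → Nov 14, 1614: 365 days.
Nov 14, 1614 → Dec 14, 1614: 30 days (November has 30).
Dec 14, 1614 → Jan 14, 1615: 31 days (December has 31).
Jan 14, 1615 → Feb 4, 1615: 21 days.
Total: 4100 days.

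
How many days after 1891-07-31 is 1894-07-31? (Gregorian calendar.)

Jul 31, 1891 → Jul 31, 1892: 366 days (Feb 29, 1892 is in that span).
Jul 31, 1892 → Jul 31, 1893: 365 days.
Jul 31, 1893 → Aug 31, 1893: 31 days (July has 31).
Aug 31, 1893 → Sep 30, 1893: 30 days (August has 31).
Sep 30, 1893 → Oct 30, 1893: 30 days (September has 30).
Oct 30, 1893 → Nov 30, 1893: 31 days (October has 31).
Nov 30, 1893 → Dec 30, 1893: 30 days (November has 30).
Dec 30, 1893 → Jan 30, 1894: 31 days (December has 31).
Jan 30, 1894 → Feb 28, 1894: 29 days (January has 31).
Feb 28, 1894 → Mar 28, 1894: 28 days (February has 28).
Mar 28, 1894 → Apr 28, 1894: 31 days (March has 31).
Apr 28, 1894 → May 28, 1894: 30 days (April has 30).
May 28, 1894 → Jun 28, 1894: 31 days (May has 31).
Jun 28, 1894 → Jul 28, 1894: 30 days (June has 30).
Jul 28, 1894 → Jul 31, 1894: 3 days.
Total: 1096 days.

1096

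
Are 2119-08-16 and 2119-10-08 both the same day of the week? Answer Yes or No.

No

From Aug 16, 2119 to Oct 8, 2119 is 53 days.
53 mod 7 = 4, so they are different weekdays.
(Aug 16, 2119 is a Wednesday; Oct 8, 2119 is a Sunday.)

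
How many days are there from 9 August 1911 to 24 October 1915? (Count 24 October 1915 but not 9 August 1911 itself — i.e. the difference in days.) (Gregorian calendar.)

1537

Aug 9, 1911 → Aug 9, 1912: 366 days (Feb 29, 1912 is in that span).
Aug 9, 1912 → Aug 9, 1913: 365 days.
Aug 9, 1913 → Aug 9, 1914: 365 days.
Aug 9, 1914 → Aug 9, 1915: 365 days.
Aug 9, 1915 → Sep 9, 1915: 31 days (August has 31).
Sep 9, 1915 → Oct 9, 1915: 30 days (September has 30).
Oct 9, 1915 → Oct 24, 1915: 15 days.
Total: 1537 days.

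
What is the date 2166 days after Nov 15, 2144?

October 21, 2150

+365 (one year) → Nov 15, 2145 (1801 left).
+365 (one year) → Nov 15, 2146 (1436 left).
+365 (one year) → Nov 15, 2147 (1071 left).
+366 (one year; includes Feb 29, 2148) → Nov 15, 2148 (705 left).
+365 (one year) → Nov 15, 2149 (340 left).
Nov has 30 days: +16 → Dec 1, 2149 (324 left).
Dec has 31 days: +31 → Jan 1, 2150 (293 left).
Jan has 31 days: +31 → Feb 1, 2150 (262 left).
Feb has 28 days: +28 → Mar 1, 2150 (234 left).
Mar has 31 days: +31 → Apr 1, 2150 (203 left).
Apr has 30 days: +30 → May 1, 2150 (173 left).
May has 31 days: +31 → Jun 1, 2150 (142 left).
Jun has 30 days: +30 → Jul 1, 2150 (112 left).
Jul has 31 days: +31 → Aug 1, 2150 (81 left).
Aug has 31 days: +31 → Sep 1, 2150 (50 left).
Sep has 30 days: +30 → Oct 1, 2150 (20 left).
+20 → Oct 21, 2150.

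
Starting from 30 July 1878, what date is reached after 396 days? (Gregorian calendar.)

August 30, 1879

Jul has 31 days: +2 → Aug 1, 1878 (394 left).
Aug has 31 days: +31 → Sep 1, 1878 (363 left).
Sep has 30 days: +30 → Oct 1, 1878 (333 left).
Oct has 31 days: +31 → Nov 1, 1878 (302 left).
Nov has 30 days: +30 → Dec 1, 1878 (272 left).
Dec has 31 days: +31 → Jan 1, 1879 (241 left).
Jan has 31 days: +31 → Feb 1, 1879 (210 left).
Feb has 28 days: +28 → Mar 1, 1879 (182 left).
Mar has 31 days: +31 → Apr 1, 1879 (151 left).
Apr has 30 days: +30 → May 1, 1879 (121 left).
May has 31 days: +31 → Jun 1, 1879 (90 left).
Jun has 30 days: +30 → Jul 1, 1879 (60 left).
Jul has 31 days: +31 → Aug 1, 1879 (29 left).
+29 → Aug 30, 1879.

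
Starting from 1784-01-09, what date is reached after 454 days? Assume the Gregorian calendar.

April 7, 1785

+366 (one year; includes Feb 29, 1784) → Jan 9, 1785 (88 left).
Jan has 31 days: +23 → Feb 1, 1785 (65 left).
Feb has 28 days: +28 → Mar 1, 1785 (37 left).
Mar has 31 days: +31 → Apr 1, 1785 (6 left).
+6 → Apr 7, 1785.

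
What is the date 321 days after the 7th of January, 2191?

Jan has 31 days: +25 → Feb 1, 2191 (296 left).
Feb has 28 days: +28 → Mar 1, 2191 (268 left).
Mar has 31 days: +31 → Apr 1, 2191 (237 left).
Apr has 30 days: +30 → May 1, 2191 (207 left).
May has 31 days: +31 → Jun 1, 2191 (176 left).
Jun has 30 days: +30 → Jul 1, 2191 (146 left).
Jul has 31 days: +31 → Aug 1, 2191 (115 left).
Aug has 31 days: +31 → Sep 1, 2191 (84 left).
Sep has 30 days: +30 → Oct 1, 2191 (54 left).
Oct has 31 days: +31 → Nov 1, 2191 (23 left).
+23 → Nov 24, 2191.

November 24, 2191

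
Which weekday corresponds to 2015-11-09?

Doomsday rule: the anchor day for the 2000s is Tuesday. For year 15: 15÷12 = 1 r 3, and 3÷4 = 0, so 1+3+0 = 4.
Tuesday + 4 ≡ Saturday — that's 2015's doomsday.
In November the doomsday date is Nov 7.
Nov 9 is 2 days after Nov 7; 2 mod 7 = 2, so Saturday + 2 = Monday.

Monday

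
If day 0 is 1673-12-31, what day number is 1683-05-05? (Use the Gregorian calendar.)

3412

Dec 31, 1673 → Dec 31, 1674: 365 days.
Dec 31, 1674 → Dec 31, 1675: 365 days.
Dec 31, 1675 → Dec 31, 1676: 366 days (Feb 29, 1676 is in that span).
Dec 31, 1676 → Dec 31, 1677: 365 days.
Dec 31, 1677 → Dec 31, 1678: 365 days.
Dec 31, 1678 → Dec 31, 1679: 365 days.
Dec 31, 1679 → Dec 31, 1680: 366 days (Feb 29, 1680 is in that span).
Dec 31, 1680 → Dec 31, 1681: 365 days.
Dec 31, 1681 → Dec 31, 1682: 365 days.
Dec 31, 1682 → Jan 31, 1683: 31 days (December has 31).
Jan 31, 1683 → Feb 28, 1683: 28 days (January has 31).
Feb 28, 1683 → Mar 28, 1683: 28 days (February has 28).
Mar 28, 1683 → Apr 28, 1683: 31 days (March has 31).
Apr 28, 1683 → May 5, 1683: 7 days.
Total: 3412 days.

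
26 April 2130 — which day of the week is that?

Wednesday

Doomsday rule: the anchor day for the 2100s is Sunday. For year 30: 30÷12 = 2 r 6, and 6÷4 = 1, so 2+6+1 = 9.
Sunday + 9 ≡ Tuesday — that's 2130's doomsday.
In April the doomsday date is Apr 4.
Apr 26 is 22 days after Apr 4; 22 mod 7 = 1, so Tuesday + 1 = Wednesday.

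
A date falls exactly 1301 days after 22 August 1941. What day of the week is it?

First find the weekday of Aug 22, 1941. Doomsday rule: the anchor day for the 1900s is Wednesday. For year 41: 41÷12 = 3 r 5, and 5÷4 = 1, so 3+5+1 = 9.
Wednesday + 9 ≡ Friday — that's 1941's doomsday.
In August the doomsday date is Aug 8.
Aug 22 is 14 days after Aug 8; 14 mod 7 = 0, so Friday + 0 = Friday.
1301 mod 7 = 6, so 1301 days after a Friday is Friday + 6 = Thursday.

Thursday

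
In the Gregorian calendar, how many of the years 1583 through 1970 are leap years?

94

Multiples of 4 in [1583,1970]: 97.
Of those, multiples of 100: 4 (not leap unless ÷400).
Multiples of 400: 1.
Leap years = 97 − 4 + 1 = 94.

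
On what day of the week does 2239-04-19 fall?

Friday

Doomsday rule: the anchor day for the 2200s is Friday. For year 39: 39÷12 = 3 r 3, and 3÷4 = 0, so 3+3+0 = 6.
Friday + 6 ≡ Thursday — that's 2239's doomsday.
In April the doomsday date is Apr 4.
Apr 19 is 15 days after Apr 4; 15 mod 7 = 1, so Thursday + 1 = Friday.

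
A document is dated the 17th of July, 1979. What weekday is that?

Doomsday rule: the anchor day for the 1900s is Wednesday. For year 79: 79÷12 = 6 r 7, and 7÷4 = 1, so 6+7+1 = 14.
Wednesday + 14 ≡ Wednesday — that's 1979's doomsday.
In July the doomsday date is Jul 11.
Jul 17 is 6 days after Jul 11; 6 mod 7 = 6, so Wednesday + 6 = Tuesday.

Tuesday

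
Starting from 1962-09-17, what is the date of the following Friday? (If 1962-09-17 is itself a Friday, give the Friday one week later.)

Sep 17, 1962 is a Monday.
From Monday to the next Friday is 4 days.
Sep 17, 1962 + 4 = Sep 21, 1962.

September 21, 1962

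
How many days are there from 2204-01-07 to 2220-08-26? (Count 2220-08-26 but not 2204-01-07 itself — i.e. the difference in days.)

6076

Jan 7, 2204 → Jan 7, 2205: 366 days (Feb 29, 2204 is in that span).
Jan 7, 2205 → Jan 7, 2206: 365 days.
Jan 7, 2206 → Jan 7, 2207: 365 days.
Jan 7, 2207 → Jan 7, 2208: 365 days.
Jan 7, 2208 → Jan 7, 2209: 366 days (Feb 29, 2208 is in that span).
Jan 7, 2209 → Jan 7, 2210: 365 days.
Jan 7, 2210 → Jan 7, 2211: 365 days.
Jan 7, 2211 → Jan 7, 2212: 365 days.
Jan 7, 2212 → Jan 7, 2213: 366 days (Feb 29, 2212 is in that span).
Jan 7, 2213 → Jan 7, 2214: 365 days.
Jan 7, 2214 → Jan 7, 2215: 365 days.
Jan 7, 2215 → Jan 7, 2216: 365 days.
Jan 7, 2216 → Jan 7, 2217: 366 days (Feb 29, 2216 is in that span).
Jan 7, 2217 → Jan 7, 2218: 365 days.
Jan 7, 2218 → Jan 7, 2219: 365 days.
Jan 7, 2219 → Jan 7, 2220: 365 days.
Jan 7, 2220 → Feb 7, 2220: 31 days (January has 31).
Feb 7, 2220 → Mar 7, 2220: 29 days (February has 29).
Mar 7, 2220 → Apr 7, 2220: 31 days (March has 31).
Apr 7, 2220 → May 7, 2220: 30 days (April has 30).
May 7, 2220 → Jun 7, 2220: 31 days (May has 31).
Jun 7, 2220 → Jul 7, 2220: 30 days (June has 30).
Jul 7, 2220 → Aug 7, 2220: 31 days (July has 31).
Aug 7, 2220 → Aug 26, 2220: 19 days.
Total: 6076 days.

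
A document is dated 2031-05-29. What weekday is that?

January 1, 2031 is a Wednesday.
Jan 1, 2031 → Feb 1, 2031: 31 days (January has 31).
Feb 1, 2031 → Mar 1, 2031: 28 days (February has 28).
Mar 1, 2031 → Apr 1, 2031: 31 days (March has 31).
Apr 1, 2031 → May 1, 2031: 30 days (April has 30).
May 1, 2031 → May 29, 2031: 28 days.
Total: 148 days.
148 mod 7 = 1, so Wednesday + 1 = Thursday.

Thursday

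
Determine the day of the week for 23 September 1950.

Doomsday rule: the anchor day for the 1900s is Wednesday. For year 50: 50÷12 = 4 r 2, and 2÷4 = 0, so 4+2+0 = 6.
Wednesday + 6 ≡ Tuesday — that's 1950's doomsday.
In September the doomsday date is Sep 5.
Sep 23 is 18 days after Sep 5; 18 mod 7 = 4, so Tuesday + 4 = Saturday.

Saturday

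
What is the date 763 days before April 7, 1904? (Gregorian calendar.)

−366 (one year; includes Feb 29, 1904) → Apr 7, 1903 (397 left).
−7 → Mar 31, 1903 (end of Mar, 31 days; 390 left).
−31 → Feb 28, 1903 (end of Feb, 28 days; 359 left).
−28 → Jan 31, 1903 (end of Jan, 31 days; 331 left).
−31 → Dec 31, 1902 (end of Dec, 31 days; 300 left).
−31 → Nov 30, 1902 (end of Nov, 30 days; 269 left).
−30 → Oct 31, 1902 (end of Oct, 31 days; 239 left).
−31 → Sep 30, 1902 (end of Sep, 30 days; 208 left).
−30 → Aug 31, 1902 (end of Aug, 31 days; 178 left).
−31 → Jul 31, 1902 (end of Jul, 31 days; 147 left).
−31 → Jun 30, 1902 (end of Jun, 30 days; 116 left).
−30 → May 31, 1902 (end of May, 31 days; 86 left).
−31 → Apr 30, 1902 (end of Apr, 30 days; 55 left).
−30 → Mar 31, 1902 (end of Mar, 31 days; 25 left).
−25 → Mar 6, 1902.

March 6, 1902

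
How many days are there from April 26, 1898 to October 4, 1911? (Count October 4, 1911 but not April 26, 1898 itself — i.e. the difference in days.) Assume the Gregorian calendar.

Apr 26, 1898 → Apr 26, 1899: 365 days.
Apr 26, 1899 → Apr 26, 1900: 365 days.
Apr 26, 1900 → Apr 26, 1901: 365 days.
Apr 26, 1901 → Apr 26, 1902: 365 days.
Apr 26, 1902 → Apr 26, 1903: 365 days.
Apr 26, 1903 → Apr 26, 1904: 366 days (Feb 29, 1904 is in that span).
Apr 26, 1904 → Apr 26, 1905: 365 days.
Apr 26, 1905 → Apr 26, 1906: 365 days.
Apr 26, 1906 → Apr 26, 1907: 365 days.
Apr 26, 1907 → Apr 26, 1908: 366 days (Feb 29, 1908 is in that span).
Apr 26, 1908 → Apr 26, 1909: 365 days.
Apr 26, 1909 → Apr 26, 1910: 365 days.
Apr 26, 1910 → Apr 26, 1911: 365 days.
Apr 26, 1911 → May 26, 1911: 30 days (April has 30).
May 26, 1911 → Jun 26, 1911: 31 days (May has 31).
Jun 26, 1911 → Jul 26, 1911: 30 days (June has 30).
Jul 26, 1911 → Aug 26, 1911: 31 days (July has 31).
Aug 26, 1911 → Sep 26, 1911: 31 days (August has 31).
Sep 26, 1911 → Oct 4, 1911: 8 days.
Total: 4908 days.

4908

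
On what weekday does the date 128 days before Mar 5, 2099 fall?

Tuesday

First find the weekday of Mar 5, 2099. Doomsday rule: the anchor day for the 2000s is Tuesday. For year 99: 99÷12 = 8 r 3, and 3÷4 = 0, so 8+3+0 = 11.
Tuesday + 11 ≡ Saturday — that's 2099's doomsday.
In March the doomsday date is Mar 14.
Mar 5 is 9 days before Mar 14; 9 mod 7 = 2, so Saturday − 2 = Thursday.
128 mod 7 = 2, so 128 days before a Thursday is Thursday − 2 = Tuesday.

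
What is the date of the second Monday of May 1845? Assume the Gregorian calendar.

May 1, 1845 is a Thursday.
The first Monday is therefore May 5 (4 days later).
The second Monday is 5 + 1×7 = May 12.

May 12, 1845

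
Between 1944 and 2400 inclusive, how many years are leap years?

112

Multiples of 4 in [1944,2400]: 115.
Of those, multiples of 100: 5 (not leap unless ÷400).
Multiples of 400: 2.
Leap years = 115 − 5 + 2 = 112.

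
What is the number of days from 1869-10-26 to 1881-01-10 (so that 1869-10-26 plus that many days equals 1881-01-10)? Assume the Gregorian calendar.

Oct 26, 1869 → Oct 26, 1870: 365 days.
Oct 26, 1870 → Oct 26, 1871: 365 days.
Oct 26, 1871 → Oct 26, 1872: 366 days (Feb 29, 1872 is in that span).
Oct 26, 1872 → Oct 26, 1873: 365 days.
Oct 26, 1873 → Oct 26, 1874: 365 days.
Oct 26, 1874 → Oct 26, 1875: 365 days.
Oct 26, 1875 → Oct 26, 1876: 366 days (Feb 29, 1876 is in that span).
Oct 26, 1876 → Oct 26, 1877: 365 days.
Oct 26, 1877 → Oct 26, 1878: 365 days.
Oct 26, 1878 → Oct 26, 1879: 365 days.
Oct 26, 1879 → Oct 26, 1880: 366 days (Feb 29, 1880 is in that span).
Oct 26, 1880 → Nov 26, 1880: 31 days (October has 31).
Nov 26, 1880 → Dec 26, 1880: 30 days (November has 30).
Dec 26, 1880 → Jan 10, 1881: 15 days.
Total: 4094 days.

4094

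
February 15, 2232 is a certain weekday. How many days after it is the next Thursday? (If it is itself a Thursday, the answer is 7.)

Feb 15, 2232 is a Wednesday.
From Wednesday to the next Thursday is 1 day.

1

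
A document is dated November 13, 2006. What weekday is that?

Monday

Doomsday rule: the anchor day for the 2000s is Tuesday. For year 06: 6÷12 = 0 r 6, and 6÷4 = 1, so 0+6+1 = 7.
Tuesday + 7 ≡ Tuesday — that's 2006's doomsday.
In November the doomsday date is Nov 7.
Nov 13 is 6 days after Nov 7; 6 mod 7 = 6, so Tuesday + 6 = Monday.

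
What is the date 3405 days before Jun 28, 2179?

March 2, 2170

−365 (one year) → Jun 28, 2178 (3040 left).
−365 (one year) → Jun 28, 2177 (2675 left).
−365 (one year) → Jun 28, 2176 (2310 left).
−366 (one year; includes Feb 29, 2176) → Jun 28, 2175 (1944 left).
−365 (one year) → Jun 28, 2174 (1579 left).
−365 (one year) → Jun 28, 2173 (1214 left).
−365 (one year) → Jun 28, 2172 (849 left).
−366 (one year; includes Feb 29, 2172) → Jun 28, 2171 (483 left).
−365 (one year) → Jun 28, 2170 (118 left).
−28 → May 31, 2170 (end of May, 31 days; 90 left).
−31 → Apr 30, 2170 (end of Apr, 30 days; 59 left).
−30 → Mar 31, 2170 (end of Mar, 31 days; 29 left).
−29 → Mar 2, 2170.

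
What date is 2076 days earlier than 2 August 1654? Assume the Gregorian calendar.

November 25, 1648

−365 (one year) → Aug 2, 1653 (1711 left).
−365 (one year) → Aug 2, 1652 (1346 left).
−366 (one year; includes Feb 29, 1652) → Aug 2, 1651 (980 left).
−365 (one year) → Aug 2, 1650 (615 left).
−365 (one year) → Aug 2, 1649 (250 left).
−2 → Jul 31, 1649 (end of Jul, 31 days; 248 left).
−31 → Jun 30, 1649 (end of Jun, 30 days; 217 left).
−30 → May 31, 1649 (end of May, 31 days; 187 left).
−31 → Apr 30, 1649 (end of Apr, 30 days; 156 left).
−30 → Mar 31, 1649 (end of Mar, 31 days; 126 left).
−31 → Feb 28, 1649 (end of Feb, 28 days; 95 left).
−28 → Jan 31, 1649 (end of Jan, 31 days; 67 left).
−31 → Dec 31, 1648 (end of Dec, 31 days; 36 left).
−31 → Nov 30, 1648 (end of Nov, 30 days; 5 left).
−5 → Nov 25, 1648.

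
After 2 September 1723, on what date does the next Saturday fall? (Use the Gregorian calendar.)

Sep 2, 1723 is a Thursday.
From Thursday to the next Saturday is 2 days.
Sep 2, 1723 + 2 = Sep 4, 1723.

September 4, 1723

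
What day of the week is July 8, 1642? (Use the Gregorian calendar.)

Doomsday rule: the anchor day for the 1600s is Tuesday. For year 42: 42÷12 = 3 r 6, and 6÷4 = 1, so 3+6+1 = 10.
Tuesday + 10 ≡ Friday — that's 1642's doomsday.
In July the doomsday date is Jul 11.
Jul 8 is 3 days before Jul 11; 3 mod 7 = 3, so Friday − 3 = Tuesday.

Tuesday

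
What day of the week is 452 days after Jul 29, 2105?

Sunday

Jul 29, 2105 is a Wednesday.
452 mod 7 = 4, so 452 days after a Wednesday is Wednesday + 4 = Sunday.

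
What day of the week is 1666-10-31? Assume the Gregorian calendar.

Doomsday rule: the anchor day for the 1600s is Tuesday. For year 66: 66÷12 = 5 r 6, and 6÷4 = 1, so 5+6+1 = 12.
Tuesday + 12 ≡ Sunday — that's 1666's doomsday.
In October the doomsday date is Oct 10.
Oct 31 is 21 days after Oct 10; 21 mod 7 = 0, so Sunday + 0 = Sunday.

Sunday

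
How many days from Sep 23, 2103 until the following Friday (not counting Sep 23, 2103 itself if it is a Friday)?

5

Sep 23, 2103 is a Sunday.
From Sunday to the next Friday is 5 days.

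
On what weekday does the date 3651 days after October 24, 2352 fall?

Tuesday

Oct 24, 2352 is a Friday.
3651 mod 7 = 4, so 3651 days after a Friday is Friday + 4 = Tuesday.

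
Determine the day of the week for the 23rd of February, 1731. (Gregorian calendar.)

Doomsday rule: the anchor day for the 1700s is Sunday. For year 31: 31÷12 = 2 r 7, and 7÷4 = 1, so 2+7+1 = 10.
Sunday + 10 ≡ Wednesday — that's 1731's doomsday.
In February the doomsday date is Feb 28 (1731 is not a leap year).
Feb 23 is 5 days before Feb 28; 5 mod 7 = 5, so Wednesday − 5 = Friday.

Friday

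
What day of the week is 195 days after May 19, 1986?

Sunday

May 19, 1986 is a Monday.
195 mod 7 = 6, so 195 days after a Monday is Monday + 6 = Sunday.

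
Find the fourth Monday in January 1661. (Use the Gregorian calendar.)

January 24, 1661

January 1, 1661 is a Saturday.
The first Monday is therefore January 3 (2 days later).
The fourth Monday is 3 + 3×7 = January 24.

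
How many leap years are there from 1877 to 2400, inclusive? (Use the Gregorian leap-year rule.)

127

Multiples of 4 in [1877,2400]: 131.
Of those, multiples of 100: 6 (not leap unless ÷400).
Multiples of 400: 2.
Leap years = 131 − 6 + 2 = 127.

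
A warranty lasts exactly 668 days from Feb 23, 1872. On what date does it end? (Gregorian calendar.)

+366 (one year; includes Feb 29, 1872) → Feb 23, 1873 (302 left).
Feb has 28 days: +6 → Mar 1, 1873 (296 left).
Mar has 31 days: +31 → Apr 1, 1873 (265 left).
Apr has 30 days: +30 → May 1, 1873 (235 left).
May has 31 days: +31 → Jun 1, 1873 (204 left).
Jun has 30 days: +30 → Jul 1, 1873 (174 left).
Jul has 31 days: +31 → Aug 1, 1873 (143 left).
Aug has 31 days: +31 → Sep 1, 1873 (112 left).
Sep has 30 days: +30 → Oct 1, 1873 (82 left).
Oct has 31 days: +31 → Nov 1, 1873 (51 left).
Nov has 30 days: +30 → Dec 1, 1873 (21 left).
+21 → Dec 22, 1873.

December 22, 1873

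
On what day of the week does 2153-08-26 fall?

Doomsday rule: the anchor day for the 2100s is Sunday. For year 53: 53÷12 = 4 r 5, and 5÷4 = 1, so 4+5+1 = 10.
Sunday + 10 ≡ Wednesday — that's 2153's doomsday.
In August the doomsday date is Aug 8.
Aug 26 is 18 days after Aug 8; 18 mod 7 = 4, so Wednesday + 4 = Sunday.

Sunday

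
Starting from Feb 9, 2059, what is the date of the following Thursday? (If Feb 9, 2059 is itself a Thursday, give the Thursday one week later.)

February 13, 2059

Feb 9, 2059 is a Sunday.
From Sunday to the next Thursday is 4 days.
Feb 9, 2059 + 4 = Feb 13, 2059.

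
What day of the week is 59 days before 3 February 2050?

Monday

First find the weekday of Feb 3, 2050. Doomsday rule: the anchor day for the 2000s is Tuesday. For year 50: 50÷12 = 4 r 2, and 2÷4 = 0, so 4+2+0 = 6.
Tuesday + 6 ≡ Monday — that's 2050's doomsday.
In February the doomsday date is Feb 28 (2050 is not a leap year).
Feb 3 is 25 days before Feb 28; 25 mod 7 = 4, so Monday − 4 = Thursday.
59 mod 7 = 3, so 59 days before a Thursday is Thursday − 3 = Monday.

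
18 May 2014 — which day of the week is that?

Sunday

January 1, 2014 is a Wednesday.
Jan 1, 2014 → Feb 1, 2014: 31 days (January has 31).
Feb 1, 2014 → Mar 1, 2014: 28 days (February has 28).
Mar 1, 2014 → Apr 1, 2014: 31 days (March has 31).
Apr 1, 2014 → May 1, 2014: 30 days (April has 30).
May 1, 2014 → May 18, 2014: 17 days.
Total: 137 days.
137 mod 7 = 4, so Wednesday + 4 = Sunday.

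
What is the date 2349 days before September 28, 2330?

April 23, 2324

−365 (one year) → Sep 28, 2329 (1984 left).
−365 (one year) → Sep 28, 2328 (1619 left).
−366 (one year; includes Feb 29, 2328) → Sep 28, 2327 (1253 left).
−365 (one year) → Sep 28, 2326 (888 left).
−365 (one year) → Sep 28, 2325 (523 left).
−365 (one year) → Sep 28, 2324 (158 left).
−28 → Aug 31, 2324 (end of Aug, 31 days; 130 left).
−31 → Jul 31, 2324 (end of Jul, 31 days; 99 left).
−31 → Jun 30, 2324 (end of Jun, 30 days; 68 left).
−30 → May 31, 2324 (end of May, 31 days; 38 left).
−31 → Apr 30, 2324 (end of Apr, 30 days; 7 left).
−7 → Apr 23, 2324.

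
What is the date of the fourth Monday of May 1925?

May 1, 1925 is a Friday.
The first Monday is therefore May 4 (3 days later).
The fourth Monday is 4 + 3×7 = May 25.

May 25, 1925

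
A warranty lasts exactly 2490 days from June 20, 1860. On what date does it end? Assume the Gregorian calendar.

April 15, 1867

+365 (one year) → Jun 20, 1861 (2125 left).
+365 (one year) → Jun 20, 1862 (1760 left).
+365 (one year) → Jun 20, 1863 (1395 left).
+366 (one year; includes Feb 29, 1864) → Jun 20, 1864 (1029 left).
+365 (one year) → Jun 20, 1865 (664 left).
+365 (one year) → Jun 20, 1866 (299 left).
Jun has 30 days: +11 → Jul 1, 1866 (288 left).
Jul has 31 days: +31 → Aug 1, 1866 (257 left).
Aug has 31 days: +31 → Sep 1, 1866 (226 left).
Sep has 30 days: +30 → Oct 1, 1866 (196 left).
Oct has 31 days: +31 → Nov 1, 1866 (165 left).
Nov has 30 days: +30 → Dec 1, 1866 (135 left).
Dec has 31 days: +31 → Jan 1, 1867 (104 left).
Jan has 31 days: +31 → Feb 1, 1867 (73 left).
Feb has 28 days: +28 → Mar 1, 1867 (45 left).
Mar has 31 days: +31 → Apr 1, 1867 (14 left).
+14 → Apr 15, 1867.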